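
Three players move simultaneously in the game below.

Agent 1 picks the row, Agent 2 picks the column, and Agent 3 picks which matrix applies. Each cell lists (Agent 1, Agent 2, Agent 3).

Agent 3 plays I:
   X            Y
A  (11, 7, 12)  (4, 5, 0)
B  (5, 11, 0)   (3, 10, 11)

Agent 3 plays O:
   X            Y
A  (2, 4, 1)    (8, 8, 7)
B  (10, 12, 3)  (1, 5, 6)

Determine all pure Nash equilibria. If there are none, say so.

Pure-strategy Nash equilibria: (A, X, I) and (A, Y, O) and (B, X, O)

(A, X, I): Agent 1 gets 11, best alternative 5; Agent 2 gets 7, best alternative 5; Agent 3 gets 12, best alternative 1. No profitable deviation — NE.
(A, X, O): Agent 1 can switch to B (2 → 10). Not NE.
(A, Y, I): Agent 2 can switch to X (5 → 7). Not NE.
(A, Y, O): Agent 1 gets 8, best alternative 1; Agent 2 gets 8, best alternative 4; Agent 3 gets 7, best alternative 0. No profitable deviation — NE.
(B, X, I): Agent 1 can switch to A (5 → 11). Not NE.
(B, X, O): Agent 1 gets 10, best alternative 2; Agent 2 gets 12, best alternative 5; Agent 3 gets 3, best alternative 0. No profitable deviation — NE.
(B, Y, I): Agent 1 can switch to A (3 → 4). Not NE.
(B, Y, O): Agent 1 can switch to A (1 → 8). Not NE.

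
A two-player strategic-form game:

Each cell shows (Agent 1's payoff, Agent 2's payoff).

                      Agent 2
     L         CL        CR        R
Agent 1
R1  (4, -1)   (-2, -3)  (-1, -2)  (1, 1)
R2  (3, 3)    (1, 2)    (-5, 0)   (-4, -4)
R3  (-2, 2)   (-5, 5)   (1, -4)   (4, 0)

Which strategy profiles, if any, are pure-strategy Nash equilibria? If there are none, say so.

Mark each player's best response to every combination of opponents' strategies; a profile where every player is best-responding is a pure Nash equilibrium.
Agent 1 against L: payoffs 4, 3, -2 → best response R1.
Agent 1 against CL: payoffs -2, 1, -5 → best response R2.
Agent 1 against CR: payoffs -1, -5, 1 → best response R3.
Agent 1 against R: payoffs 1, -4, 4 → best response R3.
Agent 2 against R1: payoffs -1, -3, -2, 1 → best response R.
Agent 2 against R2: payoffs 3, 2, 0, -4 → best response L.
Agent 2 against R3: payoffs 2, 5, -4, 0 → best response CL.
No profile is a mutual best response for all players.

No pure-strategy Nash equilibrium.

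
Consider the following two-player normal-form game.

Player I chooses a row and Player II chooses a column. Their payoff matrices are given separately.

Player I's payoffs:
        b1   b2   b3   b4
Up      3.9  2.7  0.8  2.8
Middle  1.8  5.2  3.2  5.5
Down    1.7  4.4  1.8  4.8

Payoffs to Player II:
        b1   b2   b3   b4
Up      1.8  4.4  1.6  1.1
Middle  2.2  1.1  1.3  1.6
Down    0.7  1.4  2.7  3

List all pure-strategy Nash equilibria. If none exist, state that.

No pure-strategy Nash equilibrium.

Check each profile: it is a Nash equilibrium iff no player can strictly gain by switching unilaterally.
(Up, b1): Player II can switch to b2 (1.8 → 4.4). Not NE.
(Up, b2): Player I can switch to Middle (2.7 → 5.2). Not NE.
(Up, b3): Player I can switch to Middle (0.8 → 3.2). Not NE.
(Up, b4): Player I can switch to Middle (2.8 → 5.5). Not NE.
(Middle, b1): Player I can switch to Up (1.8 → 3.9). Not NE.
(Middle, b2): Player II can switch to b1 (1.1 → 2.2). Not NE.
(Middle, b3): Player II can switch to b1 (1.3 → 2.2). Not NE.
(Middle, b4): Player II can switch to b1 (1.6 → 2.2). Not NE.
(The remaining 4 profiles each have a profitable deviation by the same check.)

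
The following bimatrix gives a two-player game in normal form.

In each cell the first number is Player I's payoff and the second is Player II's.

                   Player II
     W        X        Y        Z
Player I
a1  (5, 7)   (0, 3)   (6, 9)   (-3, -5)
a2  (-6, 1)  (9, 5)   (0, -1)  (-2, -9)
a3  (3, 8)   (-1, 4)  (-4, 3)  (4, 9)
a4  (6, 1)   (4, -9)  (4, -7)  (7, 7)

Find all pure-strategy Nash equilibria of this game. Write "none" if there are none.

(a1, Y), (a2, X), (a4, Z)

(a1, W): Player I can switch to a4 (5 → 6). Not NE.
(a1, X): Player I can switch to a2 (0 → 9). Not NE.
(a1, Y): Player I gets 6, best alternative 4; Player II gets 9, best alternative 7. No profitable deviation — NE.
(a1, Z): Player I can switch to a2 (-3 → -2). Not NE.
(a2, W): Player I can switch to a1 (-6 → 5). Not NE.
(a2, X): Player I gets 9, best alternative 4; Player II gets 5, best alternative 1. No profitable deviation — NE.
(a2, Y): Player I can switch to a1 (0 → 6). Not NE.
(a2, Z): Player I can switch to a3 (-2 → 4). Not NE.
(a3, W): Player I can switch to a1 (3 → 5). Not NE.
(a3, X): Player I can switch to a1 (-1 → 0). Not NE.
(a3, Y): Player I can switch to a1 (-4 → 6). Not NE.
(a3, Z): Player I can switch to a4 (4 → 7). Not NE.
(a4, W): Player II can switch to Z (1 → 7). Not NE.
(a4, X): Player I can switch to a2 (4 → 9). Not NE.
(a4, Z): Player I gets 7, best alternative 4; Player II gets 7, best alternative 1. No profitable deviation — NE.
(The remaining 1 profile has a profitable deviation by the same check.)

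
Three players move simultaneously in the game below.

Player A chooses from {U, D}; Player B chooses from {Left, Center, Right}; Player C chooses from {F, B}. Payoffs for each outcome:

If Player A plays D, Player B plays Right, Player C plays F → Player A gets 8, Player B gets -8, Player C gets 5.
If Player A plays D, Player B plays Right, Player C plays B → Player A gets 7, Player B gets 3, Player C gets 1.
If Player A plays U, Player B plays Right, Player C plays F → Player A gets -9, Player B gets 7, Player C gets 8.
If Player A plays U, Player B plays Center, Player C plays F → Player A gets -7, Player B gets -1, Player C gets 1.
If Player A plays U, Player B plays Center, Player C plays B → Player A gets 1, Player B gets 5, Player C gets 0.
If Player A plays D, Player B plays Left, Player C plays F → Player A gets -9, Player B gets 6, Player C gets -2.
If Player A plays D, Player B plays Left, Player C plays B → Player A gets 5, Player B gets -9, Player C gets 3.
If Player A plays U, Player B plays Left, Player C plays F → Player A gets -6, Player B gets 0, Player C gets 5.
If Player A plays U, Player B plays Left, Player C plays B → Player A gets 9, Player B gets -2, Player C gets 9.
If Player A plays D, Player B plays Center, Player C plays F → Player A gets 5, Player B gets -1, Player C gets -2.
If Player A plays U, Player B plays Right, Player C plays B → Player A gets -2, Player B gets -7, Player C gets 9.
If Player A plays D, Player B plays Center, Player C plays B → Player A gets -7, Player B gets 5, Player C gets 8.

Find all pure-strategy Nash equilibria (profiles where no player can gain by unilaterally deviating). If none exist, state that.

(U, Left, F): Player B can switch to Right (0 → 7). Not NE.
(U, Left, B): Player B can switch to Center (-2 → 5). Not NE.
(U, Center, F): Player A can switch to D (-7 → 5). Not NE.
(U, Center, B): Player C can switch to F (0 → 1). Not NE.
(U, Right, F): Player A can switch to D (-9 → 8). Not NE.
(U, Right, B): Player A can switch to D (-2 → 7). Not NE.
(D, Left, F): Player A can switch to U (-9 → -6). Not NE.
(D, Left, B): Player A can switch to U (5 → 9). Not NE.
(The remaining 4 profiles each have a profitable deviation by the same check.)

This game has no pure Nash equilibrium.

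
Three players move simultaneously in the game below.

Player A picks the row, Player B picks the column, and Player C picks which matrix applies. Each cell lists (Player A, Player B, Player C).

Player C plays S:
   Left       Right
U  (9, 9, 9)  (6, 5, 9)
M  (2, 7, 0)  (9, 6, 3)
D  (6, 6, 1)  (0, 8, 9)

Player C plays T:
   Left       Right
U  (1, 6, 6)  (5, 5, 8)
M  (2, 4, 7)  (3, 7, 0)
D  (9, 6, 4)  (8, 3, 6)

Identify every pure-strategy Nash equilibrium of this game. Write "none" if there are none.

(U, Left, S): Player A gets 9, best alternative 6; Player B gets 9, best alternative 5; Player C gets 9, best alternative 6. No profitable deviation — NE.
(U, Left, T): Player A can switch to M (1 → 2). Not NE.
(U, Right, S): Player A can switch to M (6 → 9). Not NE.
(U, Right, T): Player A can switch to D (5 → 8). Not NE.
(M, Left, S): Player A can switch to U (2 → 9). Not NE.
(M, Left, T): Player A can switch to D (2 → 9). Not NE.
(M, Right, S): Player B can switch to Left (6 → 7). Not NE.
(M, Right, T): Player A can switch to U (3 → 5). Not NE.
(D, Left, S): Player A can switch to U (6 → 9). Not NE.
(D, Left, T): Player A gets 9, best alternative 2; Player B gets 6, best alternative 3; Player C gets 4, best alternative 1. No profitable deviation — NE.
(D, Right, S): Player A can switch to U (0 → 6). Not NE.
(D, Right, T): Player B can switch to Left (3 → 6). Not NE.

The pure Nash equilibria are (U, Left, S), (D, Left, T).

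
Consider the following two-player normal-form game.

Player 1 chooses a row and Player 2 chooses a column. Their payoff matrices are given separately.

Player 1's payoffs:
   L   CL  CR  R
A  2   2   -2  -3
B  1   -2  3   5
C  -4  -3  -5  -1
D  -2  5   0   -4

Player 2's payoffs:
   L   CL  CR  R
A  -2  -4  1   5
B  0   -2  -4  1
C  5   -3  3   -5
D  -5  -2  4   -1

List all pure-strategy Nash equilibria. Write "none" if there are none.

For each player, find the best response to each opponent profile; mutual best responses are the pure NE.
Player 1 against L: payoffs 2, 1, -4, -2 → best response A.
Player 1 against CL: payoffs 2, -2, -3, 5 → best response D.
Player 1 against CR: payoffs -2, 3, -5, 0 → best response B.
Player 1 against R: payoffs -3, 5, -1, -4 → best response B.
Player 2 against A: payoffs -2, -4, 1, 5 → best response R.
Player 2 against B: payoffs 0, -2, -4, 1 → best response R.
Player 2 against C: payoffs 5, -3, 3, -5 → best response L.
Player 2 against D: payoffs -5, -2, 4, -1 → best response CR.
Mutual best responses: (B, R).

Pure NE: (B, R)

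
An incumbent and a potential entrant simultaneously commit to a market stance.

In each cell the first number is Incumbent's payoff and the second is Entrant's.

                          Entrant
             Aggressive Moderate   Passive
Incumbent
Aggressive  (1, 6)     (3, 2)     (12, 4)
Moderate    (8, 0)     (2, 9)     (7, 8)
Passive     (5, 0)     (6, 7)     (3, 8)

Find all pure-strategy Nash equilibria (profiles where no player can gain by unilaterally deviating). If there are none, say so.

No pure-strategy Nash equilibrium.

Check each profile: it is a Nash equilibrium iff no player can strictly gain by switching unilaterally.
(Aggressive, Aggressive): Incumbent can switch to Moderate (1 → 8). Not NE.
(Aggressive, Moderate): Incumbent can switch to Passive (3 → 6). Not NE.
(Aggressive, Passive): Entrant can switch to Aggressive (4 → 6). Not NE.
(Moderate, Aggressive): Entrant can switch to Moderate (0 → 9). Not NE.
(Moderate, Moderate): Incumbent can switch to Aggressive (2 → 3). Not NE.
(Moderate, Passive): Incumbent can switch to Aggressive (7 → 12). Not NE.
(The remaining 3 profiles each have a profitable deviation by the same check.)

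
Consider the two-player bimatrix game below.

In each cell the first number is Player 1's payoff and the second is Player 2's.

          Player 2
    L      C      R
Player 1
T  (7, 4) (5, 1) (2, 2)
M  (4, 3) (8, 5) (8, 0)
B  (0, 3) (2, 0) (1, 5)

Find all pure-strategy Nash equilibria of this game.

The pure Nash equilibria are (T, L), (M, C).

(T, L): Player 1 gets 7, best alternative 4; Player 2 gets 4, best alternative 2. No profitable deviation — NE.
(T, C): Player 1 can switch to M (5 → 8). Not NE.
(T, R): Player 1 can switch to M (2 → 8). Not NE.
(M, L): Player 1 can switch to T (4 → 7). Not NE.
(M, C): Player 1 gets 8, best alternative 5; Player 2 gets 5, best alternative 3. No profitable deviation — NE.
(M, R): Player 2 can switch to L (0 → 3). Not NE.
(B, L): Player 1 can switch to T (0 → 7). Not NE.
(B, C): Player 1 can switch to T (2 → 5). Not NE.
(The remaining 1 profile has a profitable deviation by the same check.)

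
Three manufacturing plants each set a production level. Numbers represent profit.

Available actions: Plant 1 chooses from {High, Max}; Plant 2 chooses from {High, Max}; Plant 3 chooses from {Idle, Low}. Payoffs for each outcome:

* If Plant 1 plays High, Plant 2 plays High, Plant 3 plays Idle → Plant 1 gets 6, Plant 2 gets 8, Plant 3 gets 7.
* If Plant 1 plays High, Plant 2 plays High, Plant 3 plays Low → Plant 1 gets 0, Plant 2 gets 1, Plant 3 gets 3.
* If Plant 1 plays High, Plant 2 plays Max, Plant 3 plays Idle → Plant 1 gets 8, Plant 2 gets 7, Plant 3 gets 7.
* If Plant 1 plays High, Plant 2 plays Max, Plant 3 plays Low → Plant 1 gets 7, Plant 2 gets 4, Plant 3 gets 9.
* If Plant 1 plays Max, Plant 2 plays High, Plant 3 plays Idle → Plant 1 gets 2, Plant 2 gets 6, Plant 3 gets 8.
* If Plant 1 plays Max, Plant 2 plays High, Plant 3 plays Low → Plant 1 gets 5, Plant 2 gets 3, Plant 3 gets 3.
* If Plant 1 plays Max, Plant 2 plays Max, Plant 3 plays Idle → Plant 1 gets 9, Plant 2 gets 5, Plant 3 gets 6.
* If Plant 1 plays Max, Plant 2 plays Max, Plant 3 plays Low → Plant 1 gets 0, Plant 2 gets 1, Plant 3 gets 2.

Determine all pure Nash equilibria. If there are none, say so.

Check each profile: it is a Nash equilibrium iff no player can strictly gain by switching unilaterally.
(High, High, Idle): Plant 1 gets 6, best alternative 2; Plant 2 gets 8, best alternative 7; Plant 3 gets 7, best alternative 3. No profitable deviation — NE.
(High, High, Low): Plant 1 can switch to Max (0 → 5). Not NE.
(High, Max, Idle): Plant 1 can switch to Max (8 → 9). Not NE.
(High, Max, Low): Plant 1 gets 7, best alternative 0; Plant 2 gets 4, best alternative 1; Plant 3 gets 9, best alternative 7. No profitable deviation — NE.
(Max, High, Idle): Plant 1 can switch to High (2 → 6). Not NE.
(Max, High, Low): Plant 3 can switch to Idle (3 → 8). Not NE.
(Max, Max, Idle): Plant 2 can switch to High (5 → 6). Not NE.
(Max, Max, Low): Plant 1 can switch to High (0 → 7). Not NE.

Pure-strategy Nash equilibria: (High, High, Idle) and (High, Max, Low)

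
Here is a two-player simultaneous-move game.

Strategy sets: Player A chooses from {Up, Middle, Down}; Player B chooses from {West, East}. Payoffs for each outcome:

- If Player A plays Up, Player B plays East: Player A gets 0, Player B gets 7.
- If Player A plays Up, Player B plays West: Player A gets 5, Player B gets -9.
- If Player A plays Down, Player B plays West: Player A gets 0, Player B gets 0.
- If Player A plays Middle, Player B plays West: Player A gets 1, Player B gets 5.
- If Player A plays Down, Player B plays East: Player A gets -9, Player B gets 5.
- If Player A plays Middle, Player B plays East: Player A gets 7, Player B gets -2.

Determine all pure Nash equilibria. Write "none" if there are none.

(Up, West): Player B can switch to East (-9 → 7). Not NE.
(Up, East): Player A can switch to Middle (0 → 7). Not NE.
(Middle, West): Player A can switch to Up (1 → 5). Not NE.
(Middle, East): Player B can switch to West (-2 → 5). Not NE.
(Down, West): Player A can switch to Up (0 → 5). Not NE.
(Down, East): Player A can switch to Up (-9 → 0). Not NE.

No pure-strategy Nash equilibrium.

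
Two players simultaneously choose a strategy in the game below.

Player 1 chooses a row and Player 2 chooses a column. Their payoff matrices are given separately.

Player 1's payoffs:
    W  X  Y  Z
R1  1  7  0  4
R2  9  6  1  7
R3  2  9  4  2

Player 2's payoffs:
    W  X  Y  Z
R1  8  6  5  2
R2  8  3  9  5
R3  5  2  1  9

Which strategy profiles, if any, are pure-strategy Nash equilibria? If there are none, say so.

Player 1 against W: payoffs 1, 9, 2 → best response R2.
Player 1 against X: payoffs 7, 6, 9 → best response R3.
Player 1 against Y: payoffs 0, 1, 4 → best response R3.
Player 1 against Z: payoffs 4, 7, 2 → best response R2.
Player 2 against R1: payoffs 8, 6, 5, 2 → best response W.
Player 2 against R2: payoffs 8, 3, 9, 5 → best response Y.
Player 2 against R3: payoffs 5, 2, 1, 9 → best response Z.
No profile is a mutual best response for all players.

There is no pure-strategy Nash equilibrium.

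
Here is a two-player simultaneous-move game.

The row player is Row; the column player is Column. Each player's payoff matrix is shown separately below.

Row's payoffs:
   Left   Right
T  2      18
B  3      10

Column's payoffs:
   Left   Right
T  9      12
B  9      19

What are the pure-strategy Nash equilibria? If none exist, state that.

(T, Right)

Row against Left: payoffs 2, 3 → best response B.
Row against Right: payoffs 18, 10 → best response T.
Column against T: payoffs 9, 12 → best response Right.
Column against B: payoffs 9, 19 → best response Right.
Mutual best responses: (T, Right).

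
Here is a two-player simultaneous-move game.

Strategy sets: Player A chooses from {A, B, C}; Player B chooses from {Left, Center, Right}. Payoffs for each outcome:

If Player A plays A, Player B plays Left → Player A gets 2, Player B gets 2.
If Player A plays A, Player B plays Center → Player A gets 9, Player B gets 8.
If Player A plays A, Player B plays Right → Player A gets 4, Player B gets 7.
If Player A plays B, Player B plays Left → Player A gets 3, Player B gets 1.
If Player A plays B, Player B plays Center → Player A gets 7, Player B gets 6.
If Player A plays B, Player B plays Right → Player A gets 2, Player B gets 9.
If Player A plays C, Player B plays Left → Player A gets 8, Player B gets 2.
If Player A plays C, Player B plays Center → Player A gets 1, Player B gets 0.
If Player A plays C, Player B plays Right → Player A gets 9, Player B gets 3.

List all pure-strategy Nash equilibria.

Pure-strategy Nash equilibria: (A, Center) and (C, Right)

(A, Left): Player A can switch to B (2 → 3). Not NE.
(A, Center): Player A gets 9, best alternative 7; Player B gets 8, best alternative 7. No profitable deviation — NE.
(A, Right): Player A can switch to C (4 → 9). Not NE.
(B, Left): Player A can switch to C (3 → 8). Not NE.
(B, Center): Player A can switch to A (7 → 9). Not NE.
(B, Right): Player A can switch to A (2 → 4). Not NE.
(C, Left): Player B can switch to Right (2 → 3). Not NE.
(C, Right): Player A gets 9, best alternative 4; Player B gets 3, best alternative 2. No profitable deviation — NE.
(The remaining 1 profile has a profitable deviation by the same check.)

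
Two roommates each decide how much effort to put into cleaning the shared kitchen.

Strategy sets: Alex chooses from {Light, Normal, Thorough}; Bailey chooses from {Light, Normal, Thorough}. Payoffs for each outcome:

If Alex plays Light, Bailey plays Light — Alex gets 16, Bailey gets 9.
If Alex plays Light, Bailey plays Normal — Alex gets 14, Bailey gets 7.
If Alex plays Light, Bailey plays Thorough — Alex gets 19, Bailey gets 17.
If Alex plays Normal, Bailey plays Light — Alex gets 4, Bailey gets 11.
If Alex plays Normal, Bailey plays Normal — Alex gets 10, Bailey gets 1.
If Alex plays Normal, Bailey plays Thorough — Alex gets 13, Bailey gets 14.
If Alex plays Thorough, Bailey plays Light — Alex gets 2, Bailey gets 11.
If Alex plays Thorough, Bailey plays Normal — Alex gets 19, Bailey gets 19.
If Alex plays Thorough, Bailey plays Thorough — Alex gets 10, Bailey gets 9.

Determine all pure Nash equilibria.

The pure Nash equilibria are (Light, Thorough) and (Thorough, Normal).

Check each profile: it is a Nash equilibrium iff no player can strictly gain by switching unilaterally.
(Light, Light): Bailey can switch to Thorough (9 → 17). Not NE.
(Light, Normal): Alex can switch to Thorough (14 → 19). Not NE.
(Light, Thorough): Alex gets 19, best alternative 13; Bailey gets 17, best alternative 9. No profitable deviation — NE.
(Normal, Light): Alex can switch to Light (4 → 16). Not NE.
(Normal, Normal): Alex can switch to Light (10 → 14). Not NE.
(Normal, Thorough): Alex can switch to Light (13 → 19). Not NE.
(Thorough, Light): Alex can switch to Light (2 → 16). Not NE.
(Thorough, Normal): Alex gets 19, best alternative 14; Bailey gets 19, best alternative 11. No profitable deviation — NE.
(The remaining 1 profile has a profitable deviation by the same check.)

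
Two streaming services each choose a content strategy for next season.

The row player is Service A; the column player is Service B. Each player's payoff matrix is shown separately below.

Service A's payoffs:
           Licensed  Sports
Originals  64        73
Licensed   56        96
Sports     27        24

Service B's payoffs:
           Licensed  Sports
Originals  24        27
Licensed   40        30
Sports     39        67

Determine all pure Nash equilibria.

Service A against Licensed: payoffs 64, 56, 27 → best response Originals.
Service A against Sports: payoffs 73, 96, 24 → best response Licensed.
Service B against Originals: payoffs 24, 27 → best response Sports.
Service B against Licensed: payoffs 40, 30 → best response Licensed.
Service B against Sports: payoffs 39, 67 → best response Sports.
No profile is a mutual best response for all players.

No pure-strategy Nash equilibrium.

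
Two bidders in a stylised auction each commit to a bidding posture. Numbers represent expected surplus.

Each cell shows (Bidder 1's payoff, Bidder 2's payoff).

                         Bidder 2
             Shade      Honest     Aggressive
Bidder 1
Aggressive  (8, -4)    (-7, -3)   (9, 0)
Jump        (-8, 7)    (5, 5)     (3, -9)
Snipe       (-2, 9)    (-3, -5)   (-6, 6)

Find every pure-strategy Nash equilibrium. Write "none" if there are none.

Pure NE: (Aggressive, Aggressive)

(Aggressive, Shade): Bidder 2 can switch to Honest (-4 → -3). Not NE.
(Aggressive, Honest): Bidder 1 can switch to Jump (-7 → 5). Not NE.
(Aggressive, Aggressive): Bidder 1 gets 9, best alternative 3; Bidder 2 gets 0, best alternative -3. No profitable deviation — NE.
(Jump, Shade): Bidder 1 can switch to Aggressive (-8 → 8). Not NE.
(Jump, Honest): Bidder 2 can switch to Shade (5 → 7). Not NE.
(Jump, Aggressive): Bidder 1 can switch to Aggressive (3 → 9). Not NE.
(Snipe, Shade): Bidder 1 can switch to Aggressive (-2 → 8). Not NE.
(The remaining 2 profiles each have a profitable deviation by the same check.)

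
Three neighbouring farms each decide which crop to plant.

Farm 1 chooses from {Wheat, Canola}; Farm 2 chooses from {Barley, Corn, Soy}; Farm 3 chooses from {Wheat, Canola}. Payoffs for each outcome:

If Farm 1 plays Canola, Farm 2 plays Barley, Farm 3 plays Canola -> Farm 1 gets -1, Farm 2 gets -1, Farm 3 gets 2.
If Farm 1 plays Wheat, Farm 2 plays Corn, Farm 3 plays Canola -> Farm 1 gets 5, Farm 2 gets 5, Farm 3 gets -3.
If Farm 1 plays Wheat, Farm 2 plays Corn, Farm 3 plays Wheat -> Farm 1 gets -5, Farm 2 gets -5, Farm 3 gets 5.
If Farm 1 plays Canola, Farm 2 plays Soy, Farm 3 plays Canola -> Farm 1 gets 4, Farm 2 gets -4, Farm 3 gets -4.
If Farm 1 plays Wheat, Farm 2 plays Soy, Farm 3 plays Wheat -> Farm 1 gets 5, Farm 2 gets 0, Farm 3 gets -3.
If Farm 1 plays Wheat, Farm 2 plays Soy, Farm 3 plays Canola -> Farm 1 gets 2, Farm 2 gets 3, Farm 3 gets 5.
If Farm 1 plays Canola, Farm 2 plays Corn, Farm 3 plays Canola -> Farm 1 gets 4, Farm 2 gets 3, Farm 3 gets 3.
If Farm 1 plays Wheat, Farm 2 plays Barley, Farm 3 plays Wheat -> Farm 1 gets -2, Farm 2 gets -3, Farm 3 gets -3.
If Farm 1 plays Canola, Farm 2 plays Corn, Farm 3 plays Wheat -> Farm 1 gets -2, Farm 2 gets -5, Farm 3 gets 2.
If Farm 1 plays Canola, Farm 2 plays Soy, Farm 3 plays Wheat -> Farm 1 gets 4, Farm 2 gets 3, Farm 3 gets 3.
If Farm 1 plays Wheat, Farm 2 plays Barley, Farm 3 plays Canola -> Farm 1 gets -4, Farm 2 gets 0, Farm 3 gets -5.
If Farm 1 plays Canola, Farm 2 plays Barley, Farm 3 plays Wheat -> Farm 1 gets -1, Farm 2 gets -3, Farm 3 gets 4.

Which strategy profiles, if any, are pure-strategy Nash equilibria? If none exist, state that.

There is no pure-strategy Nash equilibrium.

Farm 1 against (Barley, Wheat): payoffs -2, -1 → best response Canola.
Farm 1 against (Barley, Canola): payoffs -4, -1 → best response Canola.
Farm 1 against (Corn, Wheat): payoffs -5, -2 → best response Canola.
Farm 1 against (Corn, Canola): payoffs 5, 4 → best response Wheat.
Farm 1 against (Soy, Wheat): payoffs 5, 4 → best response Wheat.
Farm 1 against (Soy, Canola): payoffs 2, 4 → best response Canola.
Farm 2 against (Wheat, Wheat): payoffs -3, -5, 0 → best response Soy.
Farm 2 against (Wheat, Canola): payoffs 0, 5, 3 → best response Corn.
Farm 2 against (Canola, Wheat): payoffs -3, -5, 3 → best response Soy.
Farm 2 against (Canola, Canola): payoffs -1, 3, -4 → best response Corn.
Farm 3 against (Wheat, Barley): payoffs -3, -5 → best response Wheat.
Farm 3 against (Wheat, Corn): payoffs 5, -3 → best response Wheat.
Farm 3 against (Wheat, Soy): payoffs -3, 5 → best response Canola.
Farm 3 against (Canola, Barley): payoffs 4, 2 → best response Wheat.
Farm 3 against (Canola, Corn): payoffs 2, 3 → best response Canola.
Farm 3 against (Canola, Soy): payoffs 3, -4 → best response Wheat.
No profile is a mutual best response for all players.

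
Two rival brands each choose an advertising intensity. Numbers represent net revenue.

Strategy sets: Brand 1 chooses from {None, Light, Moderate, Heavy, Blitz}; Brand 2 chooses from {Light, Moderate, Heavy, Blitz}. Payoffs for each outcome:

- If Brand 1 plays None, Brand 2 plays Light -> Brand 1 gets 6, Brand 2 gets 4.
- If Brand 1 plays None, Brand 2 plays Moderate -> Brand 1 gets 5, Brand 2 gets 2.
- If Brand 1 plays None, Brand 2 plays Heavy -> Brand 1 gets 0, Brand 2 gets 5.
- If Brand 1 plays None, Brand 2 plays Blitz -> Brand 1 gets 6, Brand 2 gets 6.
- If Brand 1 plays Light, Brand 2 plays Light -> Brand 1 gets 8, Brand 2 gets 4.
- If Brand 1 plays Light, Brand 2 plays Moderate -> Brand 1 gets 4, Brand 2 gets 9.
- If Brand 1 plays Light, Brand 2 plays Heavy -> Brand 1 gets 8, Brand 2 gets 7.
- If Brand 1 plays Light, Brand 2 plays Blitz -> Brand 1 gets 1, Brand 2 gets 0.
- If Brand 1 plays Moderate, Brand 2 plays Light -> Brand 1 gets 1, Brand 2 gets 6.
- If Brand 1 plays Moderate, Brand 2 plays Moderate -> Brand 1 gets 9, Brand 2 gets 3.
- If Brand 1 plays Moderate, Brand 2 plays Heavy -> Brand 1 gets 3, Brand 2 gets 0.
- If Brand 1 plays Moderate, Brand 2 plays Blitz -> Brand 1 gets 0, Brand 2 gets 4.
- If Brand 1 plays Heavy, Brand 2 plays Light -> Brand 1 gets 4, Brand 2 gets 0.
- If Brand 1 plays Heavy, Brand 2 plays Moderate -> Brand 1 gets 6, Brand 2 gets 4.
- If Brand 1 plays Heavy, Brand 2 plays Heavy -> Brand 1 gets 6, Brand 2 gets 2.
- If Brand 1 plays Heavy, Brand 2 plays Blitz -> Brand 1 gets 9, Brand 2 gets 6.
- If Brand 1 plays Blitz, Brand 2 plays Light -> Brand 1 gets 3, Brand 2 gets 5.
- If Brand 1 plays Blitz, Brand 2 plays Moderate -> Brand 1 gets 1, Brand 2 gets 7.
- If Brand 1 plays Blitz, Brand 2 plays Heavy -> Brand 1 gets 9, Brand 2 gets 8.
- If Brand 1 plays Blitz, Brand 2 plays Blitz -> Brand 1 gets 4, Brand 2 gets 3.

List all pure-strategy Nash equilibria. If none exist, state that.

Brand 1 against Light: payoffs 6, 8, 1, 4, 3 → best response Light.
Brand 1 against Moderate: payoffs 5, 4, 9, 6, 1 → best response Moderate.
Brand 1 against Heavy: payoffs 0, 8, 3, 6, 9 → best response Blitz.
Brand 1 against Blitz: payoffs 6, 1, 0, 9, 4 → best response Heavy.
Brand 2 against None: payoffs 4, 2, 5, 6 → best response Blitz.
Brand 2 against Light: payoffs 4, 9, 7, 0 → best response Moderate.
Brand 2 against Moderate: payoffs 6, 3, 0, 4 → best response Light.
Brand 2 against Heavy: payoffs 0, 4, 2, 6 → best response Blitz.
Brand 2 against Blitz: payoffs 5, 7, 8, 3 → best response Heavy.
Mutual best responses: (Heavy, Blitz); (Blitz, Heavy).

(Heavy, Blitz), (Blitz, Heavy)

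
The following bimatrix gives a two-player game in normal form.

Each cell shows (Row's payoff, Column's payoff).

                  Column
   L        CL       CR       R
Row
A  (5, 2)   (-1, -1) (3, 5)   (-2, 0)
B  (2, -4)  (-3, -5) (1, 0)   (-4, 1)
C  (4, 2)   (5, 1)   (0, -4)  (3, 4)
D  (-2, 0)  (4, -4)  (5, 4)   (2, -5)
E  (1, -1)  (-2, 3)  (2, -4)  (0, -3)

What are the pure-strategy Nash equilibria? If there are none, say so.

Pure-strategy Nash equilibria: (C, R), (D, CR)

(A, L): Column can switch to CR (2 → 5). Not NE.
(A, CL): Row can switch to C (-1 → 5). Not NE.
(A, CR): Row can switch to D (3 → 5). Not NE.
(A, R): Row can switch to C (-2 → 3). Not NE.
(B, L): Row can switch to A (2 → 5). Not NE.
(B, CL): Row can switch to A (-3 → -1). Not NE.
(B, CR): Row can switch to A (1 → 3). Not NE.
(B, R): Row can switch to A (-4 → -2). Not NE.
(C, R): Row gets 3, best alternative 2; Column gets 4, best alternative 2. No profitable deviation — NE.
(D, CR): Row gets 5, best alternative 3; Column gets 4, best alternative 0. No profitable deviation — NE.
(The remaining 10 profiles each have a profitable deviation by the same check.)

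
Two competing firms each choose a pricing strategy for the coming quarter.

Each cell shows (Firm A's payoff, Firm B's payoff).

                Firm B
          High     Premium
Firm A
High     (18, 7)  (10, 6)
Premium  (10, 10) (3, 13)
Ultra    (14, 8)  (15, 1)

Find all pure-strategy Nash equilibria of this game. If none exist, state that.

Firm A against High: payoffs 18, 10, 14 → best response High.
Firm A against Premium: payoffs 10, 3, 15 → best response Ultra.
Firm B against High: payoffs 7, 6 → best response High.
Firm B against Premium: payoffs 10, 13 → best response Premium.
Firm B against Ultra: payoffs 8, 1 → best response High.
Mutual best responses: (High, High).

The unique pure-strategy Nash equilibrium is (High, High).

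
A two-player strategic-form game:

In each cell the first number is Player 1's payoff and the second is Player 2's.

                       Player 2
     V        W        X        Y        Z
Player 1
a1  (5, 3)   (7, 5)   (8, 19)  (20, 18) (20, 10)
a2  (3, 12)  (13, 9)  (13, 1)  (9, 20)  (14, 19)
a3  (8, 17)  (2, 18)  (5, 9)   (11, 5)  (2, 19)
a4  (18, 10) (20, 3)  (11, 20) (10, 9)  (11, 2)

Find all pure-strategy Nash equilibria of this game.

There is no pure-strategy Nash equilibrium.

Player 1 against V: payoffs 5, 3, 8, 18 → best response a4.
Player 1 against W: payoffs 7, 13, 2, 20 → best response a4.
Player 1 against X: payoffs 8, 13, 5, 11 → best response a2.
Player 1 against Y: payoffs 20, 9, 11, 10 → best response a1.
Player 1 against Z: payoffs 20, 14, 2, 11 → best response a1.
Player 2 against a1: payoffs 3, 5, 19, 18, 10 → best response X.
Player 2 against a2: payoffs 12, 9, 1, 20, 19 → best response Y.
Player 2 against a3: payoffs 17, 18, 9, 5, 19 → best response Z.
Player 2 against a4: payoffs 10, 3, 20, 9, 2 → best response X.
No profile is a mutual best response for all players.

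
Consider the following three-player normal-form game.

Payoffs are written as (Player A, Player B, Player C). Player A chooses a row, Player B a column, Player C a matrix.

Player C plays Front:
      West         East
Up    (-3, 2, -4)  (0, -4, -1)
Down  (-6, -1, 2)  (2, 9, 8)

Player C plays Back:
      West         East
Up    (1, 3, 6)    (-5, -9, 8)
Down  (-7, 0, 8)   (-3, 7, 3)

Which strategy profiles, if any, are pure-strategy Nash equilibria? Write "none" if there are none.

The pure Nash equilibria are (Up, West, Back); (Down, East, Front).

Check each profile: it is a Nash equilibrium iff no player can strictly gain by switching unilaterally.
(Up, West, Front): Player C can switch to Back (-4 → 6). Not NE.
(Up, West, Back): Player A gets 1, best alternative -7; Player B gets 3, best alternative -9; Player C gets 6, best alternative -4. No profitable deviation — NE.
(Up, East, Front): Player A can switch to Down (0 → 2). Not NE.
(Up, East, Back): Player A can switch to Down (-5 → -3). Not NE.
(Down, West, Front): Player A can switch to Up (-6 → -3). Not NE.
(Down, West, Back): Player A can switch to Up (-7 → 1). Not NE.
(Down, East, Front): Player A gets 2, best alternative 0; Player B gets 9, best alternative -1; Player C gets 8, best alternative 3. No profitable deviation — NE.
(Down, East, Back): Player C can switch to Front (3 → 8). Not NE.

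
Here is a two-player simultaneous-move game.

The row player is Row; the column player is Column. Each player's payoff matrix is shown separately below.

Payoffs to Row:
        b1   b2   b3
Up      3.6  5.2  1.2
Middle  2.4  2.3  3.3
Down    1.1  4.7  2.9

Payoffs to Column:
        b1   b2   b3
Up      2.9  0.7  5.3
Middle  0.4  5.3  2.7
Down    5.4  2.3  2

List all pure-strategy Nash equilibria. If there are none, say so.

(Up, b1): Column can switch to b3 (2.9 → 5.3). Not NE.
(Up, b2): Column can switch to b1 (0.7 → 2.9). Not NE.
(Up, b3): Row can switch to Middle (1.2 → 3.3). Not NE.
(Middle, b1): Row can switch to Up (2.4 → 3.6). Not NE.
(Middle, b2): Row can switch to Up (2.3 → 5.2). Not NE.
(Middle, b3): Column can switch to b2 (2.7 → 5.3). Not NE.
(The remaining 3 profiles each have a profitable deviation by the same check.)

This game has no pure Nash equilibrium.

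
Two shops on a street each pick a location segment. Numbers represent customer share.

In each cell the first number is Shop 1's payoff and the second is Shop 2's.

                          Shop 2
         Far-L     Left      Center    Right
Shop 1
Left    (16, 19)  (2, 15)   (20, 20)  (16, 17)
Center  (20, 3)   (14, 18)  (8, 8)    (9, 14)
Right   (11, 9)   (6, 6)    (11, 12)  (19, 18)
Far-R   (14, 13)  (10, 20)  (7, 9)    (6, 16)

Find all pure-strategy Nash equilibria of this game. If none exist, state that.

(Left, Center) and (Center, Left) and (Right, Right)

For each player, find the best response to each opponent profile; mutual best responses are the pure NE.
Shop 1 against Far-L: payoffs 16, 20, 11, 14 → best response Center.
Shop 1 against Left: payoffs 2, 14, 6, 10 → best response Center.
Shop 1 against Center: payoffs 20, 8, 11, 7 → best response Left.
Shop 1 against Right: payoffs 16, 9, 19, 6 → best response Right.
Shop 2 against Left: payoffs 19, 15, 20, 17 → best response Center.
Shop 2 against Center: payoffs 3, 18, 8, 14 → best response Left.
Shop 2 against Right: payoffs 9, 6, 12, 18 → best response Right.
Shop 2 against Far-R: payoffs 13, 20, 9, 16 → best response Left.
Mutual best responses: (Left, Center); (Center, Left); (Right, Right).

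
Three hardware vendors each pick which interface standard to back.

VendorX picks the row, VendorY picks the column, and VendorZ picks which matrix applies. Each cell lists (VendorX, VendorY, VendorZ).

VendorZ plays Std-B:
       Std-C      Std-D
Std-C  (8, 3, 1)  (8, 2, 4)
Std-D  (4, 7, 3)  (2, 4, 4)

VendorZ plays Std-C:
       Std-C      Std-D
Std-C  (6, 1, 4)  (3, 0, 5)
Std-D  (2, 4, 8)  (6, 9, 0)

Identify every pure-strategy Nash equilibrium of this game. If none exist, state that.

The unique pure-strategy Nash equilibrium is (Std-C, Std-C, Std-C).

(Std-C, Std-C, Std-B): VendorZ can switch to Std-C (1 → 4). Not NE.
(Std-C, Std-C, Std-C): VendorX gets 6, best alternative 2; VendorY gets 1, best alternative 0; VendorZ gets 4, best alternative 1. No profitable deviation — NE.
(Std-C, Std-D, Std-B): VendorY can switch to Std-C (2 → 3). Not NE.
(Std-C, Std-D, Std-C): VendorX can switch to Std-D (3 → 6). Not NE.
(Std-D, Std-C, Std-B): VendorX can switch to Std-C (4 → 8). Not NE.
(Std-D, Std-C, Std-C): VendorX can switch to Std-C (2 → 6). Not NE.
(Std-D, Std-D, Std-B): VendorX can switch to Std-C (2 → 8). Not NE.
(Std-D, Std-D, Std-C): VendorZ can switch to Std-B (0 → 4). Not NE.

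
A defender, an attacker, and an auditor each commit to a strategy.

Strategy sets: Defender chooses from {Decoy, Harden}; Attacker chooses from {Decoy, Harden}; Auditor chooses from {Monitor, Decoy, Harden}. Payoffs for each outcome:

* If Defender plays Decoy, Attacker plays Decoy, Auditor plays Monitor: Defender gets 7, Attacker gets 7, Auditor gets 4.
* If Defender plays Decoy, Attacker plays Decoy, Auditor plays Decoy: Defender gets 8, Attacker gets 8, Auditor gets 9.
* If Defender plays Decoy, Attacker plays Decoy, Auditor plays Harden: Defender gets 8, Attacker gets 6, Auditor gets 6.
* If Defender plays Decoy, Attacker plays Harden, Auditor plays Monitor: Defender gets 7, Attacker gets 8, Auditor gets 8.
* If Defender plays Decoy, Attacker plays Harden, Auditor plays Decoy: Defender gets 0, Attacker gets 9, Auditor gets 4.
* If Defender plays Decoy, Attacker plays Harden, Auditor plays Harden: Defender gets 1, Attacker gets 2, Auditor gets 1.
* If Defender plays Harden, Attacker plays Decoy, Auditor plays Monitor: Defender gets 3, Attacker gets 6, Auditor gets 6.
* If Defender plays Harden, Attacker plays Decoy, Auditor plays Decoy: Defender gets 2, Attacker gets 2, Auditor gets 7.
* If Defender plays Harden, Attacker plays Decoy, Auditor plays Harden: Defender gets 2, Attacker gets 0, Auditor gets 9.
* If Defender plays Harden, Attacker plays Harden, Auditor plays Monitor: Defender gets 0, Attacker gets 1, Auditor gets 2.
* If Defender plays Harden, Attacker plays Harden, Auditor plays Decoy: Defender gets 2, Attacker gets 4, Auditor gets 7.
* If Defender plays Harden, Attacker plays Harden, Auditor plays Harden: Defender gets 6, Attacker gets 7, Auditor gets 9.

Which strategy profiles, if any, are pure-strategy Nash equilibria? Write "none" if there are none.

(Decoy, Decoy, Monitor): Attacker can switch to Harden (7 → 8). Not NE.
(Decoy, Decoy, Decoy): Attacker can switch to Harden (8 → 9). Not NE.
(Decoy, Decoy, Harden): Auditor can switch to Decoy (6 → 9). Not NE.
(Decoy, Harden, Monitor): Defender gets 7, best alternative 0; Attacker gets 8, best alternative 7; Auditor gets 8, best alternative 4. No profitable deviation — NE.
(Decoy, Harden, Decoy): Defender can switch to Harden (0 → 2). Not NE.
(Decoy, Harden, Harden): Defender can switch to Harden (1 → 6). Not NE.
(Harden, Decoy, Monitor): Defender can switch to Decoy (3 → 7). Not NE.
(Harden, Harden, Harden): Defender gets 6, best alternative 1; Attacker gets 7, best alternative 0; Auditor gets 9, best alternative 7. No profitable deviation — NE.
(The remaining 4 profiles each have a profitable deviation by the same check.)

(Decoy, Harden, Monitor) and (Harden, Harden, Harden)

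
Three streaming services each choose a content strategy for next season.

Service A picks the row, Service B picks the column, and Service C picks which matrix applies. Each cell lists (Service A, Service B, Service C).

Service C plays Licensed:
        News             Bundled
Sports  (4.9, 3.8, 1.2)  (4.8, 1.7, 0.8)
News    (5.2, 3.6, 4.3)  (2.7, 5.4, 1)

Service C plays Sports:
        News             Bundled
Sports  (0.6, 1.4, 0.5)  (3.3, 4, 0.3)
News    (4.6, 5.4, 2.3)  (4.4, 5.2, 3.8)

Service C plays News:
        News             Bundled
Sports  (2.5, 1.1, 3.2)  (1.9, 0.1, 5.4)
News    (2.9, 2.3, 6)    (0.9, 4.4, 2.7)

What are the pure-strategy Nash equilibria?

Service A against (News, Licensed): payoffs 4.9, 5.2 → best response News.
Service A against (News, Sports): payoffs 0.6, 4.6 → best response News.
Service A against (News, News): payoffs 2.5, 2.9 → best response News.
Service A against (Bundled, Licensed): payoffs 4.8, 2.7 → best response Sports.
Service A against (Bundled, Sports): payoffs 3.3, 4.4 → best response News.
Service A against (Bundled, News): payoffs 1.9, 0.9 → best response Sports.
Service B against (Sports, Licensed): payoffs 3.8, 1.7 → best response News.
Service B against (Sports, Sports): payoffs 1.4, 4 → best response Bundled.
Service B against (Sports, News): payoffs 1.1, 0.1 → best response News.
Service B against (News, Licensed): payoffs 3.6, 5.4 → best response Bundled.
Service B against (News, Sports): payoffs 5.4, 5.2 → best response News.
Service B against (News, News): payoffs 2.3, 4.4 → best response Bundled.
Service C against (Sports, News): payoffs 1.2, 0.5, 3.2 → best response News.
Service C against (Sports, Bundled): payoffs 0.8, 0.3, 5.4 → best response News.
Service C against (News, News): payoffs 4.3, 2.3, 6 → best response News.
Service C against (News, Bundled): payoffs 1, 3.8, 2.7 → best response Sports.
No profile is a mutual best response for all players.

none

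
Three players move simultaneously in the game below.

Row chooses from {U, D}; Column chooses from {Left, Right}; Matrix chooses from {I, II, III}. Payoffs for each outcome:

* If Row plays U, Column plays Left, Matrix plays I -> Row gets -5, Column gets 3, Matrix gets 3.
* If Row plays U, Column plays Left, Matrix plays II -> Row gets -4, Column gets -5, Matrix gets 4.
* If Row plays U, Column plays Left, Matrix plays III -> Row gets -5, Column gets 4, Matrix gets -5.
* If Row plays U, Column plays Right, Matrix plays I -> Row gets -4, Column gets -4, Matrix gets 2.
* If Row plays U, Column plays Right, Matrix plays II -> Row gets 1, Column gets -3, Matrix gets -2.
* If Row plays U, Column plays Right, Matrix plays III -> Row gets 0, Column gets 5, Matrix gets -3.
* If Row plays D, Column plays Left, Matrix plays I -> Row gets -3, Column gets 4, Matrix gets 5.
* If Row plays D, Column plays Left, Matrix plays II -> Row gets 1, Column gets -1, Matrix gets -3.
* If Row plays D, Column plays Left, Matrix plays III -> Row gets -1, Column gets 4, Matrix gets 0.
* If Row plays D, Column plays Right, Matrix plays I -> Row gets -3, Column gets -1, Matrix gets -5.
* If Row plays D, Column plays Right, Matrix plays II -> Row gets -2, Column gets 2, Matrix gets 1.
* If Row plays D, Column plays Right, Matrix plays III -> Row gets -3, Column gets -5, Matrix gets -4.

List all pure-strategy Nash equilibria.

Row against (Left, I): payoffs -5, -3 → best response D.
Row against (Left, II): payoffs -4, 1 → best response D.
Row against (Left, III): payoffs -5, -1 → best response D.
Row against (Right, I): payoffs -4, -3 → best response D.
Row against (Right, II): payoffs 1, -2 → best response U.
Row against (Right, III): payoffs 0, -3 → best response U.
Column against (U, I): payoffs 3, -4 → best response Left.
Column against (U, II): payoffs -5, -3 → best response Right.
Column against (U, III): payoffs 4, 5 → best response Right.
Column against (D, I): payoffs 4, -1 → best response Left.
Column against (D, II): payoffs -1, 2 → best response Right.
Column against (D, III): payoffs 4, -5 → best response Left.
Matrix against (U, Left): payoffs 3, 4, -5 → best response II.
Matrix against (U, Right): payoffs 2, -2, -3 → best response I.
Matrix against (D, Left): payoffs 5, -3, 0 → best response I.
Matrix against (D, Right): payoffs -5, 1, -4 → best response II.
Mutual best responses: (D, Left, I).

The unique pure-strategy Nash equilibrium is (D, Left, I).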